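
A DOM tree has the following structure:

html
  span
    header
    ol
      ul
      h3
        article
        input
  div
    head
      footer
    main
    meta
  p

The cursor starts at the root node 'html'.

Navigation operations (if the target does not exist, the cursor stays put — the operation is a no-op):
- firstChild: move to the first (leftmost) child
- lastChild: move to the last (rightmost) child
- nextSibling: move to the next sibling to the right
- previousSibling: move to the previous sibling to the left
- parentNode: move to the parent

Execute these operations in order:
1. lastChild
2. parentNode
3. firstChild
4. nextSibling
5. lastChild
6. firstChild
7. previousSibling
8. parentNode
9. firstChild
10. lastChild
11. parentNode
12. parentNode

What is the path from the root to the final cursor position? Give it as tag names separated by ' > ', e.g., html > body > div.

Answer: html > div

Derivation:
After 1 (lastChild): p
After 2 (parentNode): html
After 3 (firstChild): span
After 4 (nextSibling): div
After 5 (lastChild): meta
After 6 (firstChild): meta (no-op, stayed)
After 7 (previousSibling): main
After 8 (parentNode): div
After 9 (firstChild): head
After 10 (lastChild): footer
After 11 (parentNode): head
After 12 (parentNode): div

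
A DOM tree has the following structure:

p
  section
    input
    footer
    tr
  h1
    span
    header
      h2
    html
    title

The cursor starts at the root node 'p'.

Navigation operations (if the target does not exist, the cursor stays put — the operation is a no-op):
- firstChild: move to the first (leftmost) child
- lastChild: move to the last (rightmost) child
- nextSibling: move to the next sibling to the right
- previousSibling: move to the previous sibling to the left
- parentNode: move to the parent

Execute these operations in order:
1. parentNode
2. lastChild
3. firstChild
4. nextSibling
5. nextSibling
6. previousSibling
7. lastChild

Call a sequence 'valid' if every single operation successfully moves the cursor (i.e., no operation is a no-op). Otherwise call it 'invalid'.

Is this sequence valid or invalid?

Answer: invalid

Derivation:
After 1 (parentNode): p (no-op, stayed)
After 2 (lastChild): h1
After 3 (firstChild): span
After 4 (nextSibling): header
After 5 (nextSibling): html
After 6 (previousSibling): header
After 7 (lastChild): h2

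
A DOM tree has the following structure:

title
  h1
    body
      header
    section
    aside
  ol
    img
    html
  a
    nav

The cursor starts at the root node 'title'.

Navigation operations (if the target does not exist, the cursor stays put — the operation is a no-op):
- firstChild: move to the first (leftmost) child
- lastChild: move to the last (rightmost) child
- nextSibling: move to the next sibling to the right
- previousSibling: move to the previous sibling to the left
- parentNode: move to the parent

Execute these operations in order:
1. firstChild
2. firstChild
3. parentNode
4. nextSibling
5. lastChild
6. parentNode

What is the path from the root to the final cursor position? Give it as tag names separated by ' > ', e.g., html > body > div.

After 1 (firstChild): h1
After 2 (firstChild): body
After 3 (parentNode): h1
After 4 (nextSibling): ol
After 5 (lastChild): html
After 6 (parentNode): ol

Answer: title > ol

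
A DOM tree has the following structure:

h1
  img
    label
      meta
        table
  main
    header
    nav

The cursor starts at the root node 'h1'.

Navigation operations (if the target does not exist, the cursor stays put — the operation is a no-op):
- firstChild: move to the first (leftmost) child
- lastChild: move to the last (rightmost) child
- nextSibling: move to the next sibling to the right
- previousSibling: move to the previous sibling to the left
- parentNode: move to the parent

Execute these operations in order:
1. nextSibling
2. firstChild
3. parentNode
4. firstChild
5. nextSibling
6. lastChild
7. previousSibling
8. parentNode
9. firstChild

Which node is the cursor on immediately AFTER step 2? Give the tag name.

After 1 (nextSibling): h1 (no-op, stayed)
After 2 (firstChild): img

Answer: img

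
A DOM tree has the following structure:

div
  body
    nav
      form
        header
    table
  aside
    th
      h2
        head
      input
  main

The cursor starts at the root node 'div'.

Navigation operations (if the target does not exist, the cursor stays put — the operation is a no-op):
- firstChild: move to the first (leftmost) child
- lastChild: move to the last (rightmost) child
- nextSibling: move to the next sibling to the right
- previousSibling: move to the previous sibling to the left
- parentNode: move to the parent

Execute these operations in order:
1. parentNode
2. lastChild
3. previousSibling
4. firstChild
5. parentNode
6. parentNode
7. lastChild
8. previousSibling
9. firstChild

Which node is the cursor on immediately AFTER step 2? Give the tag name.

Answer: main

Derivation:
After 1 (parentNode): div (no-op, stayed)
After 2 (lastChild): main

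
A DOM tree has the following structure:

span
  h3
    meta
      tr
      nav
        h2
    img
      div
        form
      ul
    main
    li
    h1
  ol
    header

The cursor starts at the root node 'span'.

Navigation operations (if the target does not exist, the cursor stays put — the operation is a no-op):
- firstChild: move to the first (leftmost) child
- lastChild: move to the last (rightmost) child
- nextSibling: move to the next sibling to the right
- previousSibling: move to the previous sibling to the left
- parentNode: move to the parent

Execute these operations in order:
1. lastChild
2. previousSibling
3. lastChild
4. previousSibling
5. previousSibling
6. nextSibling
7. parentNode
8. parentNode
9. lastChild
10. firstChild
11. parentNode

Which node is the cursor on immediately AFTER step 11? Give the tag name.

Answer: ol

Derivation:
After 1 (lastChild): ol
After 2 (previousSibling): h3
After 3 (lastChild): h1
After 4 (previousSibling): li
After 5 (previousSibling): main
After 6 (nextSibling): li
After 7 (parentNode): h3
After 8 (parentNode): span
After 9 (lastChild): ol
After 10 (firstChild): header
After 11 (parentNode): ol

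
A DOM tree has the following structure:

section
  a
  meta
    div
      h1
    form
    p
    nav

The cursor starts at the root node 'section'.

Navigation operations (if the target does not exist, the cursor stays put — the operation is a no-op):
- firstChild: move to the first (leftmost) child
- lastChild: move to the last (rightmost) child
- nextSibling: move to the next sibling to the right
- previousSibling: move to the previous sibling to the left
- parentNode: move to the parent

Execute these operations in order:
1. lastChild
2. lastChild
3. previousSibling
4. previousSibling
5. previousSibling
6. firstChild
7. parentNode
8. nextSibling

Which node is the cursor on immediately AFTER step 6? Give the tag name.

Answer: h1

Derivation:
After 1 (lastChild): meta
After 2 (lastChild): nav
After 3 (previousSibling): p
After 4 (previousSibling): form
After 5 (previousSibling): div
After 6 (firstChild): h1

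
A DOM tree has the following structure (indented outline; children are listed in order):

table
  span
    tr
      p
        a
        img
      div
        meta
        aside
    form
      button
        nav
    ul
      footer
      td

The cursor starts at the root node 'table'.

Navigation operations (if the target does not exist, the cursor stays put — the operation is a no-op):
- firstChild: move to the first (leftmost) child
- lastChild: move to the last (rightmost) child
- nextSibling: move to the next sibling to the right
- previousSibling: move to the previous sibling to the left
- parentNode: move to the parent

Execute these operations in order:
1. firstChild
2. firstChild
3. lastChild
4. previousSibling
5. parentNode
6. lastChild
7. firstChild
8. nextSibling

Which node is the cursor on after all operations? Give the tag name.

After 1 (firstChild): span
After 2 (firstChild): tr
After 3 (lastChild): div
After 4 (previousSibling): p
After 5 (parentNode): tr
After 6 (lastChild): div
After 7 (firstChild): meta
After 8 (nextSibling): aside

Answer: aside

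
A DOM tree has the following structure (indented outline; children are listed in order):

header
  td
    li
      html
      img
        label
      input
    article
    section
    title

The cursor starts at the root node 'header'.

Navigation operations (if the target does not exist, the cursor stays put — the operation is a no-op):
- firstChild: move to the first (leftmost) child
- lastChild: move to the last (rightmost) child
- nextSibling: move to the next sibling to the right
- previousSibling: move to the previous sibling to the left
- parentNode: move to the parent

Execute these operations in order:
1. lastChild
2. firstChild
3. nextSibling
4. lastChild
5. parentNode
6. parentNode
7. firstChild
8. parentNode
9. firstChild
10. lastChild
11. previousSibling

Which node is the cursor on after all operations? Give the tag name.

After 1 (lastChild): td
After 2 (firstChild): li
After 3 (nextSibling): article
After 4 (lastChild): article (no-op, stayed)
After 5 (parentNode): td
After 6 (parentNode): header
After 7 (firstChild): td
After 8 (parentNode): header
After 9 (firstChild): td
After 10 (lastChild): title
After 11 (previousSibling): section

Answer: section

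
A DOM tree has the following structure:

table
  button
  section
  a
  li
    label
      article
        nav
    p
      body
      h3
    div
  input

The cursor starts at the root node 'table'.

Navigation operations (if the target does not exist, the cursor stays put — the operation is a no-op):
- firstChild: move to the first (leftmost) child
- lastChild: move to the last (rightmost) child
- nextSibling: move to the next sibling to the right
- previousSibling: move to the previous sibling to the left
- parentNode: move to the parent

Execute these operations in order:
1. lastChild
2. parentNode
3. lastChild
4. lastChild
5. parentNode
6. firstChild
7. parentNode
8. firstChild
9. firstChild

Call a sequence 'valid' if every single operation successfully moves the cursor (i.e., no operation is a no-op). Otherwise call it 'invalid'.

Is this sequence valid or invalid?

After 1 (lastChild): input
After 2 (parentNode): table
After 3 (lastChild): input
After 4 (lastChild): input (no-op, stayed)
After 5 (parentNode): table
After 6 (firstChild): button
After 7 (parentNode): table
After 8 (firstChild): button
After 9 (firstChild): button (no-op, stayed)

Answer: invalid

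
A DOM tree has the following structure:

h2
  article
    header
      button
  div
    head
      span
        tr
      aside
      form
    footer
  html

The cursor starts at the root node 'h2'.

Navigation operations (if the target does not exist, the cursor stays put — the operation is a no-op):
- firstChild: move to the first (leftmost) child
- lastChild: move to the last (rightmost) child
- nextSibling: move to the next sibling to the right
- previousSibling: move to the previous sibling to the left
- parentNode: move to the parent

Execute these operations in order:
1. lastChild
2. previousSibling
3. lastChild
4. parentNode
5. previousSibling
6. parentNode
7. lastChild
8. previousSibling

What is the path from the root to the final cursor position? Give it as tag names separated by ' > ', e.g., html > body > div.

Answer: h2 > div

Derivation:
After 1 (lastChild): html
After 2 (previousSibling): div
After 3 (lastChild): footer
After 4 (parentNode): div
After 5 (previousSibling): article
After 6 (parentNode): h2
After 7 (lastChild): html
After 8 (previousSibling): div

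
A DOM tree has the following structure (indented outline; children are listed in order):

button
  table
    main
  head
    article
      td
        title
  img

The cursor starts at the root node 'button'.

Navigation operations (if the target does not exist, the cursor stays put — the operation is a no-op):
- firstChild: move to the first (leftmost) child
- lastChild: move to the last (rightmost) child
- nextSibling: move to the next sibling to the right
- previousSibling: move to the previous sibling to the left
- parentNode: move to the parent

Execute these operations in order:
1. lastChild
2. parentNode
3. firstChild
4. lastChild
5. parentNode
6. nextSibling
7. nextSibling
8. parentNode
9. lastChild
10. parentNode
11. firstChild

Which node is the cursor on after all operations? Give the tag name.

After 1 (lastChild): img
After 2 (parentNode): button
After 3 (firstChild): table
After 4 (lastChild): main
After 5 (parentNode): table
After 6 (nextSibling): head
After 7 (nextSibling): img
After 8 (parentNode): button
After 9 (lastChild): img
After 10 (parentNode): button
After 11 (firstChild): table

Answer: table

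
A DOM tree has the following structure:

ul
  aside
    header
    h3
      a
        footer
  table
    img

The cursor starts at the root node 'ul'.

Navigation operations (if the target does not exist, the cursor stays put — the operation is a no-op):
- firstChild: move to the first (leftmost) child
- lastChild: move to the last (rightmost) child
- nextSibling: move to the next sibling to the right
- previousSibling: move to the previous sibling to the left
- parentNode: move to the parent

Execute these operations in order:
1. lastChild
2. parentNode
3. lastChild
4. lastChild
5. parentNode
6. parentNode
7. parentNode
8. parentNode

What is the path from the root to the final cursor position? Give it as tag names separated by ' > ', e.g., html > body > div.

After 1 (lastChild): table
After 2 (parentNode): ul
After 3 (lastChild): table
After 4 (lastChild): img
After 5 (parentNode): table
After 6 (parentNode): ul
After 7 (parentNode): ul (no-op, stayed)
After 8 (parentNode): ul (no-op, stayed)

Answer: ul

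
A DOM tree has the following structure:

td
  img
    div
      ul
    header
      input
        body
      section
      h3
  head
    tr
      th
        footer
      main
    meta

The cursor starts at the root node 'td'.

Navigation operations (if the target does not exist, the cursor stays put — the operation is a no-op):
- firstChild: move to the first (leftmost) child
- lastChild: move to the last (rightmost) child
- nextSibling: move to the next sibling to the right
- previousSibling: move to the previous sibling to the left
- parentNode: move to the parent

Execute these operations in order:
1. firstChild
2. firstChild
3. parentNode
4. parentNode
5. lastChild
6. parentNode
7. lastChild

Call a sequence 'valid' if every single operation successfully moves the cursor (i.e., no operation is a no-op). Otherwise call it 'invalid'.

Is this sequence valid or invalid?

After 1 (firstChild): img
After 2 (firstChild): div
After 3 (parentNode): img
After 4 (parentNode): td
After 5 (lastChild): head
After 6 (parentNode): td
After 7 (lastChild): head

Answer: valid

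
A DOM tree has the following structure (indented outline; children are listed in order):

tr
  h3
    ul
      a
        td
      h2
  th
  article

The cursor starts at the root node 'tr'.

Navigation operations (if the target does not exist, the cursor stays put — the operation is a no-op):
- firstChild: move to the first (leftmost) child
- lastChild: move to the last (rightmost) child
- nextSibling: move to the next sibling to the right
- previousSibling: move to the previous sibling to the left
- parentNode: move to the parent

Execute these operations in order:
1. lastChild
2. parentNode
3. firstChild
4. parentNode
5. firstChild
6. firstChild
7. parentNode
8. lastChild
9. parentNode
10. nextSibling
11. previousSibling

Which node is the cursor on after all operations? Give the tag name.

After 1 (lastChild): article
After 2 (parentNode): tr
After 3 (firstChild): h3
After 4 (parentNode): tr
After 5 (firstChild): h3
After 6 (firstChild): ul
After 7 (parentNode): h3
After 8 (lastChild): ul
After 9 (parentNode): h3
After 10 (nextSibling): th
After 11 (previousSibling): h3

Answer: h3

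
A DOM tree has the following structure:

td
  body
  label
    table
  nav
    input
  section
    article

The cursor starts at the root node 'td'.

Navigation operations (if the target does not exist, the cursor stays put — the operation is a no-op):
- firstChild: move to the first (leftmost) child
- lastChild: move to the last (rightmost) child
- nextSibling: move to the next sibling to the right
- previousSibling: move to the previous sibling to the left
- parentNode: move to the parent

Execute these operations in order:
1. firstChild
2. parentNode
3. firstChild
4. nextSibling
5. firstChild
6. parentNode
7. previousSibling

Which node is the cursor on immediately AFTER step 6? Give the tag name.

Answer: label

Derivation:
After 1 (firstChild): body
After 2 (parentNode): td
After 3 (firstChild): body
After 4 (nextSibling): label
After 5 (firstChild): table
After 6 (parentNode): label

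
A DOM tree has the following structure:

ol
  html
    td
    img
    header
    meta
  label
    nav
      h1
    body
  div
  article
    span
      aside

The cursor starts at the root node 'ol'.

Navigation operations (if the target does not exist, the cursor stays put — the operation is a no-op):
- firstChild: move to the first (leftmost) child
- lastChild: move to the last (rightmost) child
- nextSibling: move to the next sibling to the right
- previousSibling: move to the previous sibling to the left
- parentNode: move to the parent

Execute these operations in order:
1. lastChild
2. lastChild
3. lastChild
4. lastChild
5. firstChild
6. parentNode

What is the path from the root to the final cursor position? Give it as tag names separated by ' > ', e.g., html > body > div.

After 1 (lastChild): article
After 2 (lastChild): span
After 3 (lastChild): aside
After 4 (lastChild): aside (no-op, stayed)
After 5 (firstChild): aside (no-op, stayed)
After 6 (parentNode): span

Answer: ol > article > span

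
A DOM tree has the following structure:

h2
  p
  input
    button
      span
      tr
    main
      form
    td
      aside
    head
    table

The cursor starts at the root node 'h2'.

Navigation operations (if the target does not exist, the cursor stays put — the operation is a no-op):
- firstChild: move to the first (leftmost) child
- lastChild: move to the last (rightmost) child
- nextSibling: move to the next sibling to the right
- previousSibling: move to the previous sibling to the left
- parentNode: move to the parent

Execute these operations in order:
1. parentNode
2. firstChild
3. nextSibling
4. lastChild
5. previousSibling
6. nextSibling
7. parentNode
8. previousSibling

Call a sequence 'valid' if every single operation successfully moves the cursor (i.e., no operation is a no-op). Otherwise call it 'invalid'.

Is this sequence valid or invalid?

After 1 (parentNode): h2 (no-op, stayed)
After 2 (firstChild): p
After 3 (nextSibling): input
After 4 (lastChild): table
After 5 (previousSibling): head
After 6 (nextSibling): table
After 7 (parentNode): input
After 8 (previousSibling): p

Answer: invalid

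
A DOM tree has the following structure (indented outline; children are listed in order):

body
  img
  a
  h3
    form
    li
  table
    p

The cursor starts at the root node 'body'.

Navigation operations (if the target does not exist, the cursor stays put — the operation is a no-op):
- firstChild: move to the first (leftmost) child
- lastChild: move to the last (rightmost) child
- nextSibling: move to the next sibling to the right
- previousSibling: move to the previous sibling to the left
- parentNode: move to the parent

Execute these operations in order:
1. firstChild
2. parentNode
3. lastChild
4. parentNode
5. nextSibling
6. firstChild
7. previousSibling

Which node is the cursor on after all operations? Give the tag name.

After 1 (firstChild): img
After 2 (parentNode): body
After 3 (lastChild): table
After 4 (parentNode): body
After 5 (nextSibling): body (no-op, stayed)
After 6 (firstChild): img
After 7 (previousSibling): img (no-op, stayed)

Answer: img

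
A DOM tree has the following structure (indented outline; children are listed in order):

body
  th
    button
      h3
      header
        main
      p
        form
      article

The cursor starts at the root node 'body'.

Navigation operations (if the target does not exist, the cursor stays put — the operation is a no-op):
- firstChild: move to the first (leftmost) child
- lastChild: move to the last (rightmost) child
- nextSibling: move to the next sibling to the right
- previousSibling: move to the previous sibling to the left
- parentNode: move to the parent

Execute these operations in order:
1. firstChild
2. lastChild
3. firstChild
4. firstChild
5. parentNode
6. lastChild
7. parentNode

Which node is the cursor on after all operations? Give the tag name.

Answer: button

Derivation:
After 1 (firstChild): th
After 2 (lastChild): button
After 3 (firstChild): h3
After 4 (firstChild): h3 (no-op, stayed)
After 5 (parentNode): button
After 6 (lastChild): article
After 7 (parentNode): button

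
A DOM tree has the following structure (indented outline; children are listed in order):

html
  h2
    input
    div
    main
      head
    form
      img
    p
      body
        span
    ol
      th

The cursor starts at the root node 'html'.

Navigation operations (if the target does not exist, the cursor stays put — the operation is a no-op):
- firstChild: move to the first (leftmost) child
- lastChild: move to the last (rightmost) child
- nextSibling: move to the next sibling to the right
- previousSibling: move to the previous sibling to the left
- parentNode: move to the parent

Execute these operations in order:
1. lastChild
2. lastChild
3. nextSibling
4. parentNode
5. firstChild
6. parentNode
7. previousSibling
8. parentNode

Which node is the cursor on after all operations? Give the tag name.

After 1 (lastChild): h2
After 2 (lastChild): ol
After 3 (nextSibling): ol (no-op, stayed)
After 4 (parentNode): h2
After 5 (firstChild): input
After 6 (parentNode): h2
After 7 (previousSibling): h2 (no-op, stayed)
After 8 (parentNode): html

Answer: html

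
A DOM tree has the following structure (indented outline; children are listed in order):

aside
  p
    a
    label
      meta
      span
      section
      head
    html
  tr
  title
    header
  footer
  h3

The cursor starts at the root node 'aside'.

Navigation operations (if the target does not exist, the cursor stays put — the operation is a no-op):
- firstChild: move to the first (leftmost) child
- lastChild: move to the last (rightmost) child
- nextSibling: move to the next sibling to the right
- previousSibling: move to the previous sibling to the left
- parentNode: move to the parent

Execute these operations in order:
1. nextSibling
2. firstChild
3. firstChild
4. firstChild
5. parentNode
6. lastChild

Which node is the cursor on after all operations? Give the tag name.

After 1 (nextSibling): aside (no-op, stayed)
After 2 (firstChild): p
After 3 (firstChild): a
After 4 (firstChild): a (no-op, stayed)
After 5 (parentNode): p
After 6 (lastChild): html

Answer: html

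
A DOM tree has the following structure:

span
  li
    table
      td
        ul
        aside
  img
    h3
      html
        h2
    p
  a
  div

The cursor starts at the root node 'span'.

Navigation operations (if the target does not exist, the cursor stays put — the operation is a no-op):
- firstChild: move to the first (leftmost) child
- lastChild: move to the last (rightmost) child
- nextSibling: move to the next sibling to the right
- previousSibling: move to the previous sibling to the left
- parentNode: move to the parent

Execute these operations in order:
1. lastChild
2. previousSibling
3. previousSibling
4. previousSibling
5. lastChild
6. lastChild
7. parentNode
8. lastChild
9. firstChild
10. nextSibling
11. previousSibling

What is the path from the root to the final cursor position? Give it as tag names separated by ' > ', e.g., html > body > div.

Answer: span > li > table > td > ul

Derivation:
After 1 (lastChild): div
After 2 (previousSibling): a
After 3 (previousSibling): img
After 4 (previousSibling): li
After 5 (lastChild): table
After 6 (lastChild): td
After 7 (parentNode): table
After 8 (lastChild): td
After 9 (firstChild): ul
After 10 (nextSibling): aside
After 11 (previousSibling): ul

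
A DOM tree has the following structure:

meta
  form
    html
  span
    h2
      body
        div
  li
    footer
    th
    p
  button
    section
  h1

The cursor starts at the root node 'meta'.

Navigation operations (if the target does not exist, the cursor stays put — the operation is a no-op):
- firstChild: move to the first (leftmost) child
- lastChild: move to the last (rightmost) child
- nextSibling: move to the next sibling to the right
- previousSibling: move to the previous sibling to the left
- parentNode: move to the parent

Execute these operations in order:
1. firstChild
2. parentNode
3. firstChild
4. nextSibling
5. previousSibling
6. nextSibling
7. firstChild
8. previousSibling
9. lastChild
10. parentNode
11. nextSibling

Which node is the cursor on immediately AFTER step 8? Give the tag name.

After 1 (firstChild): form
After 2 (parentNode): meta
After 3 (firstChild): form
After 4 (nextSibling): span
After 5 (previousSibling): form
After 6 (nextSibling): span
After 7 (firstChild): h2
After 8 (previousSibling): h2 (no-op, stayed)

Answer: h2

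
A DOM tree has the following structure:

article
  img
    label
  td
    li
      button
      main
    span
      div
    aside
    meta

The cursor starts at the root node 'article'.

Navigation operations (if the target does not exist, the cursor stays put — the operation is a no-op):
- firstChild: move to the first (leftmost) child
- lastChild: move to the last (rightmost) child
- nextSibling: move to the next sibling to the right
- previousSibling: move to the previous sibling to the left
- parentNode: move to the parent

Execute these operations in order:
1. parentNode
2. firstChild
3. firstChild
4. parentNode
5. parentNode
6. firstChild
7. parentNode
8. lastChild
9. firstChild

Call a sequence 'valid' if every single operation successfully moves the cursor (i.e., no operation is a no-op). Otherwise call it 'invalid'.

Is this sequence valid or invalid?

After 1 (parentNode): article (no-op, stayed)
After 2 (firstChild): img
After 3 (firstChild): label
After 4 (parentNode): img
After 5 (parentNode): article
After 6 (firstChild): img
After 7 (parentNode): article
After 8 (lastChild): td
After 9 (firstChild): li

Answer: invalid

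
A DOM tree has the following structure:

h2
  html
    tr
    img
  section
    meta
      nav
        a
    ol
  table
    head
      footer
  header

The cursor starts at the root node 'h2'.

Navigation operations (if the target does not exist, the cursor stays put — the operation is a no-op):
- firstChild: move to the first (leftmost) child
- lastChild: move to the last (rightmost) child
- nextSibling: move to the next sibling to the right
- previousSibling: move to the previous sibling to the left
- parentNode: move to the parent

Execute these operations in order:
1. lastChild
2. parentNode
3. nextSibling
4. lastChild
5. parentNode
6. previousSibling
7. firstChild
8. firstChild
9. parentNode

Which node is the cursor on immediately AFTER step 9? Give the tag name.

After 1 (lastChild): header
After 2 (parentNode): h2
After 3 (nextSibling): h2 (no-op, stayed)
After 4 (lastChild): header
After 5 (parentNode): h2
After 6 (previousSibling): h2 (no-op, stayed)
After 7 (firstChild): html
After 8 (firstChild): tr
After 9 (parentNode): html

Answer: html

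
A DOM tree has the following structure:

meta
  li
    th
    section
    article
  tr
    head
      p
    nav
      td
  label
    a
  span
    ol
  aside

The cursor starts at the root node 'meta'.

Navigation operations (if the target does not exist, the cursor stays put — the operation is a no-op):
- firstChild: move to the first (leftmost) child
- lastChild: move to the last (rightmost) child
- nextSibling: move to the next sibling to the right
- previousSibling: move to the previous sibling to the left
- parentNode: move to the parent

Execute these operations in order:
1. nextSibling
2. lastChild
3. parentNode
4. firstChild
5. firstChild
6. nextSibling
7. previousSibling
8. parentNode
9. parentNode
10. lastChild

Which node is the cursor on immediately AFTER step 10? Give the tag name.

Answer: aside

Derivation:
After 1 (nextSibling): meta (no-op, stayed)
After 2 (lastChild): aside
After 3 (parentNode): meta
After 4 (firstChild): li
After 5 (firstChild): th
After 6 (nextSibling): section
After 7 (previousSibling): th
After 8 (parentNode): li
After 9 (parentNode): meta
After 10 (lastChild): aside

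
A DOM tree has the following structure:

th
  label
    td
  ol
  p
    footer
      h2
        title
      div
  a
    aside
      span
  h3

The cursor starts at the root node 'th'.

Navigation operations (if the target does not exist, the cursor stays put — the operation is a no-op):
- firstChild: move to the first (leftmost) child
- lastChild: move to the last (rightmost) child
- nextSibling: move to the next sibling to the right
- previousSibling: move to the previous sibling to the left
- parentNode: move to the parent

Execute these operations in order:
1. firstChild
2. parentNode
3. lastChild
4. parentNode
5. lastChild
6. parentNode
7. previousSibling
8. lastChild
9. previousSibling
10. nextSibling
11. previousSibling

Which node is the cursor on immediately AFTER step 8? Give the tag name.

After 1 (firstChild): label
After 2 (parentNode): th
After 3 (lastChild): h3
After 4 (parentNode): th
After 5 (lastChild): h3
After 6 (parentNode): th
After 7 (previousSibling): th (no-op, stayed)
After 8 (lastChild): h3

Answer: h3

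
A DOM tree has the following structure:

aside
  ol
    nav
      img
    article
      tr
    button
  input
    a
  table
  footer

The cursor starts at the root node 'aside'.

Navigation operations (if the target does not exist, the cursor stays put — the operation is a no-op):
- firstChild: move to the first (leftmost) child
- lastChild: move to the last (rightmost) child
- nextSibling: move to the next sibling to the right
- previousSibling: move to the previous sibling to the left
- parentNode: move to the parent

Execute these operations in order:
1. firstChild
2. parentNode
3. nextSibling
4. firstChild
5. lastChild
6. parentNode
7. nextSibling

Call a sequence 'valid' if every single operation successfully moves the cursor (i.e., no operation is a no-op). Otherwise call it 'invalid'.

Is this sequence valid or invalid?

Answer: invalid

Derivation:
After 1 (firstChild): ol
After 2 (parentNode): aside
After 3 (nextSibling): aside (no-op, stayed)
After 4 (firstChild): ol
After 5 (lastChild): button
After 6 (parentNode): ol
After 7 (nextSibling): input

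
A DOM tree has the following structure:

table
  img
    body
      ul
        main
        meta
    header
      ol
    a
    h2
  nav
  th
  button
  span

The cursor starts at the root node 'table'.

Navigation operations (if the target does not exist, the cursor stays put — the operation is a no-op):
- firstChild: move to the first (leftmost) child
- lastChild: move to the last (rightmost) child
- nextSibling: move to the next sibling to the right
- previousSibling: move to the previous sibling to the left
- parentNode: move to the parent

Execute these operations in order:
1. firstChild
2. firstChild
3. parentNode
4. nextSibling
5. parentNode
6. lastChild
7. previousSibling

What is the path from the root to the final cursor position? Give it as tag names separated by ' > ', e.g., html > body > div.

After 1 (firstChild): img
After 2 (firstChild): body
After 3 (parentNode): img
After 4 (nextSibling): nav
After 5 (parentNode): table
After 6 (lastChild): span
After 7 (previousSibling): button

Answer: table > button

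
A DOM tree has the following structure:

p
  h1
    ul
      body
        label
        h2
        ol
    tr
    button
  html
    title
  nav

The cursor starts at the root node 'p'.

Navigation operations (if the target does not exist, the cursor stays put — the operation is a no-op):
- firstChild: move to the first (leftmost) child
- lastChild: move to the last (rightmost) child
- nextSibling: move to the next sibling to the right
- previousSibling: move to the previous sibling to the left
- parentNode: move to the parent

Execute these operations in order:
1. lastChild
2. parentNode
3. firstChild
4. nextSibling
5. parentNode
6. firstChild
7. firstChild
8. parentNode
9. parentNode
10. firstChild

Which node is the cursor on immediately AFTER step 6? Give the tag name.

Answer: h1

Derivation:
After 1 (lastChild): nav
After 2 (parentNode): p
After 3 (firstChild): h1
After 4 (nextSibling): html
After 5 (parentNode): p
After 6 (firstChild): h1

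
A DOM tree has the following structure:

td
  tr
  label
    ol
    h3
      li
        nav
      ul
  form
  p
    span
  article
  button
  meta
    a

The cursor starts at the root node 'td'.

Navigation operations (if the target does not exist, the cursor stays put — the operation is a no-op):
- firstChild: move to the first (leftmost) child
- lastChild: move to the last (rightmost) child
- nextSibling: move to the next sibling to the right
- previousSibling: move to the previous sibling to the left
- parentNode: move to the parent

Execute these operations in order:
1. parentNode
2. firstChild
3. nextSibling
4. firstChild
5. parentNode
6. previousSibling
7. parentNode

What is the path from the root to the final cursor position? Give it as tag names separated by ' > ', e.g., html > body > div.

Answer: td

Derivation:
After 1 (parentNode): td (no-op, stayed)
After 2 (firstChild): tr
After 3 (nextSibling): label
After 4 (firstChild): ol
After 5 (parentNode): label
After 6 (previousSibling): tr
After 7 (parentNode): td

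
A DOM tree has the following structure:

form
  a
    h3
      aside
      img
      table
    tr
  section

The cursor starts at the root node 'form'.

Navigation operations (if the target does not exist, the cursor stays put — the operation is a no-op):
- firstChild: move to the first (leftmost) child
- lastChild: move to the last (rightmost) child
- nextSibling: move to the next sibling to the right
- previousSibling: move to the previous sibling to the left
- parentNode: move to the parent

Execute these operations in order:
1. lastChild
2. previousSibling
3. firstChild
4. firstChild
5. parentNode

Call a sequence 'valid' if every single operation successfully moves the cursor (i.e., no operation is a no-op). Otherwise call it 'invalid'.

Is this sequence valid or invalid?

After 1 (lastChild): section
After 2 (previousSibling): a
After 3 (firstChild): h3
After 4 (firstChild): aside
After 5 (parentNode): h3

Answer: valid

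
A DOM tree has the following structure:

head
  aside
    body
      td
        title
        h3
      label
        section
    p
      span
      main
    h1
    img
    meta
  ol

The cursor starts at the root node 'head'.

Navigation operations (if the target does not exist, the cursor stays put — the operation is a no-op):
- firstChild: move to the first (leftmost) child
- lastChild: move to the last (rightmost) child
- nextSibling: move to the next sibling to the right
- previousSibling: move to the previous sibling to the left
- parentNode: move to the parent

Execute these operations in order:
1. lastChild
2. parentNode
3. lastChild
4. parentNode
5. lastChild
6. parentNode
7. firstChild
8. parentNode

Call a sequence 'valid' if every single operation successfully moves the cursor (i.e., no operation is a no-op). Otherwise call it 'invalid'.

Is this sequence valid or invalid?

After 1 (lastChild): ol
After 2 (parentNode): head
After 3 (lastChild): ol
After 4 (parentNode): head
After 5 (lastChild): ol
After 6 (parentNode): head
After 7 (firstChild): aside
After 8 (parentNode): head

Answer: valid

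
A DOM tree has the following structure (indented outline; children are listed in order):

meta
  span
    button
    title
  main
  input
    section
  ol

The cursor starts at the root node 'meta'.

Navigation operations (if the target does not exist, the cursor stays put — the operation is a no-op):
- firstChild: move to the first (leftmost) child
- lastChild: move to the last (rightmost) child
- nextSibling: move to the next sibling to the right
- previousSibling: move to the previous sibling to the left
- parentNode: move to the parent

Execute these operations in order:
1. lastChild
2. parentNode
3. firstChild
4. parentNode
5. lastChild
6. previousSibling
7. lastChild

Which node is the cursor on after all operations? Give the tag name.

Answer: section

Derivation:
After 1 (lastChild): ol
After 2 (parentNode): meta
After 3 (firstChild): span
After 4 (parentNode): meta
After 5 (lastChild): ol
After 6 (previousSibling): input
After 7 (lastChild): section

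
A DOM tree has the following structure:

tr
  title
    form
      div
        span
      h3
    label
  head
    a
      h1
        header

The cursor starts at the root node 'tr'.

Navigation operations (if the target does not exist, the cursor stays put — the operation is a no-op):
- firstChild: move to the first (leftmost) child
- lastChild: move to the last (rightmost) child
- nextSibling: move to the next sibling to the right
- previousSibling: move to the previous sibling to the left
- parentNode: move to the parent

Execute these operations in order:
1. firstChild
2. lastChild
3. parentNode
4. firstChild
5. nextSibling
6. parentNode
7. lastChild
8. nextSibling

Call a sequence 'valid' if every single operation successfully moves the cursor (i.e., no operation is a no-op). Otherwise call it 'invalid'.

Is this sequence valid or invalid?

After 1 (firstChild): title
After 2 (lastChild): label
After 3 (parentNode): title
After 4 (firstChild): form
After 5 (nextSibling): label
After 6 (parentNode): title
After 7 (lastChild): label
After 8 (nextSibling): label (no-op, stayed)

Answer: invalid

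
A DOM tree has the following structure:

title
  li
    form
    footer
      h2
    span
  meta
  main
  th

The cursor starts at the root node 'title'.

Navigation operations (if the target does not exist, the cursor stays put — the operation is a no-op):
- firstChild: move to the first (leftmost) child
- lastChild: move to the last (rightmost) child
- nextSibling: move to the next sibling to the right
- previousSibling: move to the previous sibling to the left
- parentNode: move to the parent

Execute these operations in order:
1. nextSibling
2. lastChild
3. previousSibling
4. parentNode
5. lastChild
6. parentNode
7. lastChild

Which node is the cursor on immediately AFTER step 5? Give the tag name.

After 1 (nextSibling): title (no-op, stayed)
After 2 (lastChild): th
After 3 (previousSibling): main
After 4 (parentNode): title
After 5 (lastChild): th

Answer: th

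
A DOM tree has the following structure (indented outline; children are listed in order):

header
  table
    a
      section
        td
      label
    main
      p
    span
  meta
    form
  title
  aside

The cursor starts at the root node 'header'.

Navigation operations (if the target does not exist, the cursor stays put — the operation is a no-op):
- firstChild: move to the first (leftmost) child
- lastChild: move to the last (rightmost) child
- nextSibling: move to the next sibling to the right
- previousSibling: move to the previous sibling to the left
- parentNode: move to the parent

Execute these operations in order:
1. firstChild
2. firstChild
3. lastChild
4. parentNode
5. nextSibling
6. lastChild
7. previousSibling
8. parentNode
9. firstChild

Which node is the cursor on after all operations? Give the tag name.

After 1 (firstChild): table
After 2 (firstChild): a
After 3 (lastChild): label
After 4 (parentNode): a
After 5 (nextSibling): main
After 6 (lastChild): p
After 7 (previousSibling): p (no-op, stayed)
After 8 (parentNode): main
After 9 (firstChild): p

Answer: p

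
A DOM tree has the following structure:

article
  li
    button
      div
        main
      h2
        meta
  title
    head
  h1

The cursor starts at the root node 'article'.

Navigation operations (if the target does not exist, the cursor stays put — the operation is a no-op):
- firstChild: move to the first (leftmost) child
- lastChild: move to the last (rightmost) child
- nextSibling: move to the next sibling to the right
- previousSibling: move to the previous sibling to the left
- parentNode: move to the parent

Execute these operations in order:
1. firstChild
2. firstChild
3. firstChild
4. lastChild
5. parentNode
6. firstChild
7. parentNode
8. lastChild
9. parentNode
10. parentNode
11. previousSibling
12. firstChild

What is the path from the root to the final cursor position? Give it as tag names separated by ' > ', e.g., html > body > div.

After 1 (firstChild): li
After 2 (firstChild): button
After 3 (firstChild): div
After 4 (lastChild): main
After 5 (parentNode): div
After 6 (firstChild): main
After 7 (parentNode): div
After 8 (lastChild): main
After 9 (parentNode): div
After 10 (parentNode): button
After 11 (previousSibling): button (no-op, stayed)
After 12 (firstChild): div

Answer: article > li > button > div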